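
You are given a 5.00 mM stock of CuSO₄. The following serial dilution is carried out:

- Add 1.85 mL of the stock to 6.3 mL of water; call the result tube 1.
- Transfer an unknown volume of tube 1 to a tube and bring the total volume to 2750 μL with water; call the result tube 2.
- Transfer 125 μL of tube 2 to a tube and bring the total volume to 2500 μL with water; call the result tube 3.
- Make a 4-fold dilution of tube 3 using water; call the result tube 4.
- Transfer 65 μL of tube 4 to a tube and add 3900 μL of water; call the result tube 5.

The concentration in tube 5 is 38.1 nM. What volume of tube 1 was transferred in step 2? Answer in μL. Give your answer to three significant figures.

450 μL

Step 1: 1.85 mL + 6.3 mL = 8.15 mL total → factor 8.15/1.85 = 4.4054
Step 2: v brought to 2750 μL → factor = 2750 μL/v
Step 3: 125 μL brought to 2500 μL → factor 2500/125 = 20
Step 4: 4-fold → factor 4
Step 5: 65 μL + 3900 μL = 3965 μL total → factor 3965/65 = 61
Product of known-step factors = 21498
Overall factor = 5.00 mM / (38.1 nM) = 1.3123 × 10^5
Step-2 factor = 1.3123 × 10^5 / 21498 = 6.1043
v = 2750 μL / 6.1043 = 450 μL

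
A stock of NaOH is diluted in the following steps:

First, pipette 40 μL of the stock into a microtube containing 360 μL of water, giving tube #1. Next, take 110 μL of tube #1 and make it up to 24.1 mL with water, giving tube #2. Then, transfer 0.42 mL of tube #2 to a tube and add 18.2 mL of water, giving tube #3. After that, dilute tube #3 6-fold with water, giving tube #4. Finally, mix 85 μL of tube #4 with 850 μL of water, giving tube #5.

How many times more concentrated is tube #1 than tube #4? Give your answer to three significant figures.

Step 1: 40 μL + 360 μL = 400 μL total → factor 400/40 = 10
Step 2: 110 μL brought to 24.1 mL → factor 24100/110 = 219.09
Step 3: 0.42 mL + 18.2 mL = 18.62 mL total → factor 18.62/0.42 = 44.333
Step 4: 6-fold → factor 6
Dilution factor to tube #1 = 10; to tube #4 = 5.8278 × 10^5
[tube #1]/[tube #4] = (factor to tube #4)/(factor to tube #1) = 5.8278 × 10^5/10 = 5.83 × 10^4

5.83 × 10^4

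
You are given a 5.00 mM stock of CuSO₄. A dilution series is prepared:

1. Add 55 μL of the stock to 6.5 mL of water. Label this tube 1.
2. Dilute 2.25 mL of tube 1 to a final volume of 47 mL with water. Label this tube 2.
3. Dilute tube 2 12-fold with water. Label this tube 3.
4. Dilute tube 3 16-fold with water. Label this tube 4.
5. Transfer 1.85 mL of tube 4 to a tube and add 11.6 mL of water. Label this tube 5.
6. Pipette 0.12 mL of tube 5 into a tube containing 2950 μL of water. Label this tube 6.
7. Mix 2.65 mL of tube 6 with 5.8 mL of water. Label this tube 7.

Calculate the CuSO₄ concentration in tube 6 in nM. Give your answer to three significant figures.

0.0562 nM

Step 1: 55 μL + 6.5 mL = 6555 μL total → factor 6555/55 = 119.18
Step 2: 2.25 mL brought to 47 mL → factor 47/2.25 = 20.889
Step 3: 12-fold → factor 12
Step 4: 16-fold → factor 16
Step 5: 1.85 mL + 11.6 mL = 13.45 mL total → factor 13.45/1.85 = 7.2703
Step 6: 0.12 mL + 2950 μL = 3.07 mL total → factor 3.07/0.12 = 25.583
Dilution factor through tube 6 = 119.18 × 20.889 × 12 × 16 × 7.2703 × 25.583 = 8.8907 × 10^7
[tube 6] = 5.00 mM / 8.8907 × 10^7 = 5.624 × 10^-8 mM = 0.0562 nM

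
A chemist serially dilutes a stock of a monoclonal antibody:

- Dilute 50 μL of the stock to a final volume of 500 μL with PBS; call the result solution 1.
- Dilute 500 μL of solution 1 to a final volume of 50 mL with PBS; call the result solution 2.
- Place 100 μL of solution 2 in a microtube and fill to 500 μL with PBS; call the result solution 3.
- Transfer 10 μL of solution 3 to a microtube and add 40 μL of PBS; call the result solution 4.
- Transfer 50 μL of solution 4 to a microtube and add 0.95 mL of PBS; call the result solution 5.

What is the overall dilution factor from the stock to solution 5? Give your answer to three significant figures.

Step 1: 50 μL brought to 500 μL → factor 500/50 = 10
Step 2: 500 μL brought to 50 mL → factor 50000/500 = 100
Step 3: 100 μL brought to 500 μL → factor 500/100 = 5
Step 4: 10 μL + 40 μL = 50 μL total → factor 50/10 = 5
Step 5: 50 μL + 0.95 mL = 1000 μL total → factor 1000/50 = 20
Overall dilution factor = 10 × 100 × 5 × 5 × 20 = 5 × 10^5

5.00 × 10^5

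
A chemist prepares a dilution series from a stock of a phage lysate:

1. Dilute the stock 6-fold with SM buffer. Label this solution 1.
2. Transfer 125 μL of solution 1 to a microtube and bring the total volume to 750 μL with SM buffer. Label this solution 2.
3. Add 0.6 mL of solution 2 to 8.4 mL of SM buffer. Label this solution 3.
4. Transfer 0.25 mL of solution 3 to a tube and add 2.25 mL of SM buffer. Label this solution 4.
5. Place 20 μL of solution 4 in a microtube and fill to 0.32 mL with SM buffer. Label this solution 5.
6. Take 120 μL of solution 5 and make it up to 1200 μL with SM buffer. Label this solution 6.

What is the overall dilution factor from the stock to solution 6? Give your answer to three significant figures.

Step 1: 6-fold → factor 6
Step 2: 125 μL brought to 750 μL → factor 750/125 = 6
Step 3: 0.6 mL + 8.4 mL = 9 mL total → factor 9/0.6 = 15
Step 4: 0.25 mL + 2.25 mL = 2.5 mL total → factor 2.5/0.25 = 10
Step 5: 20 μL brought to 0.32 mL → factor 320/20 = 16
Step 6: 120 μL brought to 1200 μL → factor 1200/120 = 10
Overall dilution factor = 6 × 6 × 15 × 10 × 16 × 10 = 8.64 × 10^5

8.64 × 10^5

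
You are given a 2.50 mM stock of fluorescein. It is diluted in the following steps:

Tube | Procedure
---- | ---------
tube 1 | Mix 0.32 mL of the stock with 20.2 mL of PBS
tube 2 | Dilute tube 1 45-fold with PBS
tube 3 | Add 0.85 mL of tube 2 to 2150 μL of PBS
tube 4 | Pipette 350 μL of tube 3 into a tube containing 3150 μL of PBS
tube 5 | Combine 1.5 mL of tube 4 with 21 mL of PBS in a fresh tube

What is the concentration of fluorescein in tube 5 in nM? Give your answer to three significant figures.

Step 1: 0.32 mL + 20.2 mL = 20.52 mL total → factor 20.52/0.32 = 64.125
Step 2: 45-fold → factor 45
Step 3: 0.85 mL + 2150 μL = 3 mL total → factor 3/0.85 = 3.5294
Step 4: 350 μL + 3150 μL = 3500 μL total → factor 3500/350 = 10
Step 5: 1.5 mL + 21 mL = 22.5 mL total → factor 22.5/1.5 = 15
Dilution factor through tube 5 = 64.125 × 45 × 3.5294 × 10 × 15 = 1.5277 × 10^6
[tube 5] = 2.50 mM / 1.5277 × 10^6 = 1.636 × 10^-6 mM = 1.64 nM

1.64 nM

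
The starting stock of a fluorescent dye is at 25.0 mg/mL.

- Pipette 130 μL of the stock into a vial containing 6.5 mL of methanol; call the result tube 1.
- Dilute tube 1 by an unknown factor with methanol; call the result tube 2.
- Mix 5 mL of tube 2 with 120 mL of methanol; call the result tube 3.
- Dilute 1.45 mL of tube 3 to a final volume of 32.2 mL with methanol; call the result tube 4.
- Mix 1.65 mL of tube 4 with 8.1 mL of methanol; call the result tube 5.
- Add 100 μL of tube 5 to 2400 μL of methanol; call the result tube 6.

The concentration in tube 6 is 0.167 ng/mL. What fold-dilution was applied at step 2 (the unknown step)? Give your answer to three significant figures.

35.8-fold

Step 1: 130 μL + 6.5 mL = 6630 μL total → factor 6630/130 = 51
Step 2: unknown factor x
Step 3: 5 mL + 120 mL = 125 mL total → factor 125/5 = 25
Step 4: 1.45 mL brought to 32.2 mL → factor 32.2/1.45 = 22.207
Step 5: 1.65 mL + 8.1 mL = 9.75 mL total → factor 9.75/1.65 = 5.9091
Step 6: 100 μL + 2400 μL = 2500 μL total → factor 2500/100 = 25
Product of known-step factors = 4.1827 × 10^6
Overall factor = 25.0 mg/mL / (0.167 ng/mL) = 1.497 × 10^8
x = 1.497 × 10^8 / 4.1827 × 10^6 = 35.8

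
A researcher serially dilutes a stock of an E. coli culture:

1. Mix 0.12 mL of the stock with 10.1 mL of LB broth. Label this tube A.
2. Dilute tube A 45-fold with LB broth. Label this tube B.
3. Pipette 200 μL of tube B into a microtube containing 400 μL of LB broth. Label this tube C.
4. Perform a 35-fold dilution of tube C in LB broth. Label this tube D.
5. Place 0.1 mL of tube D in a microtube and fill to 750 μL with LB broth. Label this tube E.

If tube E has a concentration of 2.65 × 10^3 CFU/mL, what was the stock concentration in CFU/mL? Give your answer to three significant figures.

Step 1: 0.12 mL + 10.1 mL = 10.22 mL total → factor 10.22/0.12 = 85.167
Step 2: 45-fold → factor 45
Step 3: 200 μL + 400 μL = 600 μL total → factor 600/200 = 3
Step 4: 35-fold → factor 35
Step 5: 0.1 mL brought to 750 μL → factor 0.75/0.1 = 7.5
Overall dilution factor = 85.167 × 45 × 3 × 35 × 7.5 = 3.0181 × 10^6
Stock = 2.65 × 10^3 CFU/mL × 3.0181 × 10^6 = 8.00 × 10^9 CFU/mL

8.00 × 10^9 CFU/mL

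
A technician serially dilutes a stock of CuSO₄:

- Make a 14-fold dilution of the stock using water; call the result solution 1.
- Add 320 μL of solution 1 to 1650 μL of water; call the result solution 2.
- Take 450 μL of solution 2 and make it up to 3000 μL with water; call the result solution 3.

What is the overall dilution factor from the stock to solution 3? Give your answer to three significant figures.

Step 1: 14-fold → factor 14
Step 2: 320 μL + 1650 μL = 1970 μL total → factor 1970/320 = 6.1562
Step 3: 450 μL brought to 3000 μL → factor 3000/450 = 6.6667
Overall dilution factor = 14 × 6.1562 × 6.6667 = 574.58

575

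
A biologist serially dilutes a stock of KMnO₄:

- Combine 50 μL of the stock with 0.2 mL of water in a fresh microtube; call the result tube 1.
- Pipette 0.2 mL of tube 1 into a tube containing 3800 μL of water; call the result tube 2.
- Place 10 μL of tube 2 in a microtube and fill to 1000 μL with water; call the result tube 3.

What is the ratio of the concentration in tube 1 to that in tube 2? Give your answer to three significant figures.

Step 1: 50 μL + 0.2 mL = 250 μL total → factor 250/50 = 5
Step 2: 0.2 mL + 3800 μL = 4 mL total → factor 4/0.2 = 20
Dilution factor to tube 1 = 5; to tube 2 = 100
[tube 1]/[tube 2] = (factor to tube 2)/(factor to tube 1) = 100/5 = 20.0

20.0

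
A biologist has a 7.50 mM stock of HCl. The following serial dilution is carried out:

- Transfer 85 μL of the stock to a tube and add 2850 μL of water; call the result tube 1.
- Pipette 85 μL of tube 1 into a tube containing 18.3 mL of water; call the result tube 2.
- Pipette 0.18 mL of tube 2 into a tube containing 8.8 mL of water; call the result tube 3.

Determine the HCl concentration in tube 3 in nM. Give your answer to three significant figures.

Step 1: 85 μL + 2850 μL = 2935 μL total → factor 2935/85 = 34.529
Step 2: 85 μL + 18.3 mL = 18385 μL total → factor 18385/85 = 216.29
Step 3: 0.18 mL + 8.8 mL = 8.98 mL total → factor 8.98/0.18 = 49.889
Overall dilution factor = 34.529 × 216.29 × 49.889 = 3.726 × 10^5
Final = 7.50 mM / 3.726 × 10^5 = 2.013 × 10^-5 mM = 20.1 nM

20.1 nM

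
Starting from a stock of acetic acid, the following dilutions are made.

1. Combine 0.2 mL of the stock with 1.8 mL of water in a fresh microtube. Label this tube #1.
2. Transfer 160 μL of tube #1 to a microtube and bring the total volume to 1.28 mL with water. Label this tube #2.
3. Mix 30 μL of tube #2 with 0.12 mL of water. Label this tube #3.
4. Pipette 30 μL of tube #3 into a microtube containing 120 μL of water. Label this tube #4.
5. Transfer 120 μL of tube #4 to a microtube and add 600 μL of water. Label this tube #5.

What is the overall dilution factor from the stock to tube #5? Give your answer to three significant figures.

1.20 × 10^4

Step 1: 0.2 mL + 1.8 mL = 2 mL total → factor 2/0.2 = 10
Step 2: 160 μL brought to 1.28 mL → factor 1280/160 = 8
Step 3: 30 μL + 0.12 mL = 150 μL total → factor 150/30 = 5
Step 4: 30 μL + 120 μL = 150 μL total → factor 150/30 = 5
Step 5: 120 μL + 600 μL = 720 μL total → factor 720/120 = 6
Overall dilution factor = 10 × 8 × 5 × 5 × 6 = 12000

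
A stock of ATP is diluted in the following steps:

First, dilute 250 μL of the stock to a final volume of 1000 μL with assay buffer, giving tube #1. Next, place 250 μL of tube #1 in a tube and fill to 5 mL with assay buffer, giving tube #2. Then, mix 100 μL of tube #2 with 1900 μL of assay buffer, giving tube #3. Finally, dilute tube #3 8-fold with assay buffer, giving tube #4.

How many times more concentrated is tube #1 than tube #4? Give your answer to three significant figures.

3.20 × 10^3

Step 1: 250 μL brought to 1000 μL → factor 1000/250 = 4
Step 2: 250 μL brought to 5 mL → factor 5000/250 = 20
Step 3: 100 μL + 1900 μL = 2000 μL total → factor 2000/100 = 20
Step 4: 8-fold → factor 8
Dilution factor to tube #1 = 4; to tube #4 = 12800
[tube #1]/[tube #4] = (factor to tube #4)/(factor to tube #1) = 12800/4 = 3.20 × 10^3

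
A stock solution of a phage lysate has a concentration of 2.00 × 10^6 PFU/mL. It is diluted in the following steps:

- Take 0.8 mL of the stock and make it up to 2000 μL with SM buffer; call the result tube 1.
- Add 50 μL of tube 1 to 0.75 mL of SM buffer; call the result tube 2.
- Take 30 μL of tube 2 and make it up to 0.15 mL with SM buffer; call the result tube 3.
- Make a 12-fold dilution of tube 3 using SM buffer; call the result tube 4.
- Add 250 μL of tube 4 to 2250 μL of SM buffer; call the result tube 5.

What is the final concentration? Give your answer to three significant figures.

Step 1: 0.8 mL brought to 2000 μL → factor 2/0.8 = 2.5
Step 2: 50 μL + 0.75 mL = 800 μL total → factor 800/50 = 16
Step 3: 30 μL brought to 0.15 mL → factor 150/30 = 5
Step 4: 12-fold → factor 12
Step 5: 250 μL + 2250 μL = 2500 μL total → factor 2500/250 = 10
Overall dilution factor = 2.5 × 16 × 5 × 12 × 10 = 24000
Final = 2.00 × 10^6 PFU/mL / 24000 = 83.3 PFU/mL

83.3 PFU/mL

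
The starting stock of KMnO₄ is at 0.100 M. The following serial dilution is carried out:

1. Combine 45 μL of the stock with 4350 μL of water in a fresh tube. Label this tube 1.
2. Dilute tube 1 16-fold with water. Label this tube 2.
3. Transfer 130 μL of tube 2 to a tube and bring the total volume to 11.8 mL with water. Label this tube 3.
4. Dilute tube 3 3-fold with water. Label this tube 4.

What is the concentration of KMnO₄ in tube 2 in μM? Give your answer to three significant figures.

64.0 μM

Step 1: 45 μL + 4350 μL = 4395 μL total → factor 4395/45 = 97.667
Step 2: 16-fold → factor 16
Dilution factor through tube 2 = 97.667 × 16 = 1562.7
[tube 2] = 0.100 M / 1562.7 = 6.399 × 10^-5 M = 64.0 μM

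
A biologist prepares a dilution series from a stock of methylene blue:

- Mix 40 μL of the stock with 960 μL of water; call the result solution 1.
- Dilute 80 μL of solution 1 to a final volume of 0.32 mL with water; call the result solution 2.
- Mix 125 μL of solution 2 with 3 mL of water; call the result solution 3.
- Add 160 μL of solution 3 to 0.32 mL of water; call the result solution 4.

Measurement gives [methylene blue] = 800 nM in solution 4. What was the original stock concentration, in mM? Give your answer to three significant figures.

6.00 mM

Step 1: 40 μL + 960 μL = 1000 μL total → factor 1000/40 = 25
Step 2: 80 μL brought to 0.32 mL → factor 320/80 = 4
Step 3: 125 μL + 3 mL = 3125 μL total → factor 3125/125 = 25
Step 4: 160 μL + 0.32 mL = 480 μL total → factor 480/160 = 3
Overall dilution factor = 25 × 4 × 25 × 3 = 7500
Stock = 800 nM × 7500 = 6.000 × 10^6 nM = 6.00 mM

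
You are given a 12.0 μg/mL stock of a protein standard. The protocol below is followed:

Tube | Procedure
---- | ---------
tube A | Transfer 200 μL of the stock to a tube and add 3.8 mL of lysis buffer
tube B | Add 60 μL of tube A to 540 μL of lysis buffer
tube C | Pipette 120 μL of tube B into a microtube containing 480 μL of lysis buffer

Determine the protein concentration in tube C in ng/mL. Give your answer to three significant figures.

12.0 ng/mL

Step 1: 200 μL + 3.8 mL = 4000 μL total → factor 4000/200 = 20
Step 2: 60 μL + 540 μL = 600 μL total → factor 600/60 = 10
Step 3: 120 μL + 480 μL = 600 μL total → factor 600/120 = 5
Overall dilution factor = 20 × 10 × 5 = 1000
Final = 12.0 μg/mL / 1000 = 0.01200 μg/mL = 12.0 ng/mL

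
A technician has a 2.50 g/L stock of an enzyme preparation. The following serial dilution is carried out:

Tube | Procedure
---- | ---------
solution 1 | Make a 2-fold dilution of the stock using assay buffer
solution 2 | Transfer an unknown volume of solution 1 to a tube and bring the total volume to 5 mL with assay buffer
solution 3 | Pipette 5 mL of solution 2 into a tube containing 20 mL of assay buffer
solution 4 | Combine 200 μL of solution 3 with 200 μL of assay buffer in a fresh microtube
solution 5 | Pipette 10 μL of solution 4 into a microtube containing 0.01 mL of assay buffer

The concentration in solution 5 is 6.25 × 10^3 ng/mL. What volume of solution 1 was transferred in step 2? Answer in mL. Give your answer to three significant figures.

Step 1: 2-fold → factor 2
Step 2: v brought to 5 mL → factor = 5 mL/v
Step 3: 5 mL + 20 mL = 25 mL total → factor 25/5 = 5
Step 4: 200 μL + 200 μL = 400 μL total → factor 400/200 = 2
Step 5: 10 μL + 0.01 mL = 20 μL total → factor 20/10 = 2
Product of known-step factors = 40
Overall factor = 2.50 g/L / (6.25 × 10^3 ng/mL) = 400
Step-2 factor = 400 / 40 = 10
v = 5 mL / 10 = 0.500 mL

0.500 mL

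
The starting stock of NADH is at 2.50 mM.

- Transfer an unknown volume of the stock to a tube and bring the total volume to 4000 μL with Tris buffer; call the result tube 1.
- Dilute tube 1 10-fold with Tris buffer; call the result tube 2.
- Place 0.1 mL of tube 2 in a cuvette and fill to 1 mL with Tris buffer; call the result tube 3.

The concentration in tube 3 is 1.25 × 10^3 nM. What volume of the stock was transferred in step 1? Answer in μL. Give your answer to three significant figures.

200 μL

Step 1: v brought to 4000 μL → factor = 4000 μL/v
Step 2: 10-fold → factor 10
Step 3: 0.1 mL brought to 1 mL → factor 1/0.1 = 10
Product of known-step factors = 100
Overall factor = 2.50 mM / (1.25 × 10^3 nM) = 2000
Step-1 factor = 2000 / 100 = 20
v = 4000 μL / 20 = 200 μL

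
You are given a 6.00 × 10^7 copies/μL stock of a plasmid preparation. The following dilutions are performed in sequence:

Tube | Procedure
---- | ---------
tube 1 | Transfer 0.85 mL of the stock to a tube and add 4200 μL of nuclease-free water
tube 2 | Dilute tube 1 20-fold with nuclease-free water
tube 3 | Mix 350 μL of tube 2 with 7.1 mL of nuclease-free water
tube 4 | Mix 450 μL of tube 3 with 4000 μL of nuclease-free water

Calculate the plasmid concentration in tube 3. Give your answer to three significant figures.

Step 1: 0.85 mL + 4200 μL = 5.05 mL total → factor 5.05/0.85 = 5.9412
Step 2: 20-fold → factor 20
Step 3: 350 μL + 7.1 mL = 7450 μL total → factor 7450/350 = 21.286
Dilution factor through tube 3 = 5.9412 × 20 × 21.286 = 2529.2
[tube 3] = 6.00 × 10^7 copies/μL / 2529.2 = 2.37 × 10^4 copies/μL

2.37 × 10^4 copies/μL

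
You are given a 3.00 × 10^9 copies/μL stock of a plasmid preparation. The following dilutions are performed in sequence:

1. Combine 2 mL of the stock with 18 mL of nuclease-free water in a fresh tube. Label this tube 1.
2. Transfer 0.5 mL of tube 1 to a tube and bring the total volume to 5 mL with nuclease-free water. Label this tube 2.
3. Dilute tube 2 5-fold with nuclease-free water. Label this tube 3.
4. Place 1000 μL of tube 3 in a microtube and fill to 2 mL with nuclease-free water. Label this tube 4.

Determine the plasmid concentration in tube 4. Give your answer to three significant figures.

Step 1: 2 mL + 18 mL = 20 mL total → factor 20/2 = 10
Step 2: 0.5 mL brought to 5 mL → factor 5/0.5 = 10
Step 3: 5-fold → factor 5
Step 4: 1000 μL brought to 2 mL → factor 2000/1000 = 2
Overall dilution factor = 10 × 10 × 5 × 2 = 1000
Final = 3.00 × 10^9 copies/μL / 1000 = 3.00 × 10^6 copies/μL

3.00 × 10^6 copies/μL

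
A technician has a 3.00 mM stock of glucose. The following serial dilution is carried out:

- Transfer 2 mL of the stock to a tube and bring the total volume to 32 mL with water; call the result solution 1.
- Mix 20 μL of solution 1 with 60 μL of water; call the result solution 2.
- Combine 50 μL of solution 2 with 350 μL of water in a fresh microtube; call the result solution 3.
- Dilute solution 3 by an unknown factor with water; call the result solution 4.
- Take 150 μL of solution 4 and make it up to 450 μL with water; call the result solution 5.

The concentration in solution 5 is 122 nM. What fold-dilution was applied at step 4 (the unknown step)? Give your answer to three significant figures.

16.0-fold

Step 1: 2 mL brought to 32 mL → factor 32/2 = 16
Step 2: 20 μL + 60 μL = 80 μL total → factor 80/20 = 4
Step 3: 50 μL + 350 μL = 400 μL total → factor 400/50 = 8
Step 4: unknown factor x
Step 5: 150 μL brought to 450 μL → factor 450/150 = 3
Product of known-step factors = 1536
Overall factor = 3.00 mM / (122 nM) = 24590
x = 24590 / 1536 = 16.0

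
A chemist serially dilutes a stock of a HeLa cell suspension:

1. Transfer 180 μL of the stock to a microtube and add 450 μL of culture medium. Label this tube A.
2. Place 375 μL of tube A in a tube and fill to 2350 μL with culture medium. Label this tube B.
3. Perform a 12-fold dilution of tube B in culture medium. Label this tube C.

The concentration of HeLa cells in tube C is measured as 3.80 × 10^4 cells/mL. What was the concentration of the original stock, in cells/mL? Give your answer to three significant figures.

Step 1: 180 μL + 450 μL = 630 μL total → factor 630/180 = 3.5
Step 2: 375 μL brought to 2350 μL → factor 2350/375 = 6.2667
Step 3: 12-fold → factor 12
Overall dilution factor = 3.5 × 6.2667 × 12 = 263.2
Stock = 3.80 × 10^4 cells/mL × 263.2 = 1.00 × 10^7 cells/mL

1.00 × 10^7 cells/mL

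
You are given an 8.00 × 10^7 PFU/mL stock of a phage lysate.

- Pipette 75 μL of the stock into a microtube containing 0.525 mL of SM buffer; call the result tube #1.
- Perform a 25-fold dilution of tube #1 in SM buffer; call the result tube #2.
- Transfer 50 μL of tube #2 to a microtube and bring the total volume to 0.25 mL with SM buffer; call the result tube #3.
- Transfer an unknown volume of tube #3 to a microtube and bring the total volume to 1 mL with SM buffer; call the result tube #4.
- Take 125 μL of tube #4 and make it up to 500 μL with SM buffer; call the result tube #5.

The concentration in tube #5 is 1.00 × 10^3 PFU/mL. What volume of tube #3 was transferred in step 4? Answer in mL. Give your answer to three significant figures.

0.0500 mL

Step 1: 75 μL + 0.525 mL = 600 μL total → factor 600/75 = 8
Step 2: 25-fold → factor 25
Step 3: 50 μL brought to 0.25 mL → factor 250/50 = 5
Step 4: v brought to 1 mL → factor = 1 mL/v
Step 5: 125 μL brought to 500 μL → factor 500/125 = 4
Product of known-step factors = 4000
Overall factor = 8.00 × 10^7 PFU/mL / (1.00 × 10^3 PFU/mL) = 80000
Step-4 factor = 80000 / 4000 = 20
v = 1 mL / 20 = 0.0500 mL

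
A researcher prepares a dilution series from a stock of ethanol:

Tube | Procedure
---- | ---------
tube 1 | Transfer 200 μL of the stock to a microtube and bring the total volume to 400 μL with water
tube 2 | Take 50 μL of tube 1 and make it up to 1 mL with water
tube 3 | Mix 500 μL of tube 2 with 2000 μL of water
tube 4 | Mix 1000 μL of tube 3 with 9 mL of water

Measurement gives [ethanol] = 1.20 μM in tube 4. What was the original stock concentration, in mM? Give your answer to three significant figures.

2.40 mM

Step 1: 200 μL brought to 400 μL → factor 400/200 = 2
Step 2: 50 μL brought to 1 mL → factor 1000/50 = 20
Step 3: 500 μL + 2000 μL = 2500 μL total → factor 2500/500 = 5
Step 4: 1000 μL + 9 mL = 10000 μL total → factor 10000/1000 = 10
Overall dilution factor = 2 × 20 × 5 × 10 = 2000
Stock = 1.20 μM × 2000 = 2400 μM = 2.40 mM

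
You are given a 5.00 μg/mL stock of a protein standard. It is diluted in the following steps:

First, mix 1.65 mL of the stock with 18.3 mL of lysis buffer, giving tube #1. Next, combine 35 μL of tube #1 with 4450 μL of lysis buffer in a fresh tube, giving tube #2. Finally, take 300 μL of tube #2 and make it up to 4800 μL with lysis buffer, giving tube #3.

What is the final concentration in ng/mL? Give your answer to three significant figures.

0.202 ng/mL

Step 1: 1.65 mL + 18.3 mL = 19.95 mL total → factor 19.95/1.65 = 12.091
Step 2: 35 μL + 4450 μL = 4485 μL total → factor 4485/35 = 128.14
Step 3: 300 μL brought to 4800 μL → factor 4800/300 = 16
Overall dilution factor = 12.091 × 128.14 × 16 = 24790
Final = 5.00 μg/mL / 24790 = 0.0002017 μg/mL = 0.202 ng/mL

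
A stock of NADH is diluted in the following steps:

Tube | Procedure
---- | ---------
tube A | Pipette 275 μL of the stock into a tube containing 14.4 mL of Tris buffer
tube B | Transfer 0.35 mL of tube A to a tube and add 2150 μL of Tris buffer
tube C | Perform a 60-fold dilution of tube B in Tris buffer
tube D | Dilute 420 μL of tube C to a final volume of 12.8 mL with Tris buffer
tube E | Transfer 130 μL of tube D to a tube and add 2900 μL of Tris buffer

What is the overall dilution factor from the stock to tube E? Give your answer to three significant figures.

Step 1: 275 μL + 14.4 mL = 14675 μL total → factor 14675/275 = 53.364
Step 2: 0.35 mL + 2150 μL = 2.5 mL total → factor 2.5/0.35 = 7.1429
Step 3: 60-fold → factor 60
Step 4: 420 μL brought to 12.8 mL → factor 12800/420 = 30.476
Step 5: 130 μL + 2900 μL = 3030 μL total → factor 3030/130 = 23.308
Overall dilution factor = 53.364 × 7.1429 × 60 × 30.476 × 23.308 = 1.6245 × 10^7

1.62 × 10^7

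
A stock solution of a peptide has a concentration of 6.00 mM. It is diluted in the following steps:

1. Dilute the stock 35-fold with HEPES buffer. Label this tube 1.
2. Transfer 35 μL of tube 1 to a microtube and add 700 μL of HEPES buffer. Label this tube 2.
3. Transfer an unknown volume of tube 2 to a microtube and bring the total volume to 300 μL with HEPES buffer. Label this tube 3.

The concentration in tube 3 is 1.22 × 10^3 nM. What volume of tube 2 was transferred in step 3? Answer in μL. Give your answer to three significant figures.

44.8 μL

Step 1: 35-fold → factor 35
Step 2: 35 μL + 700 μL = 735 μL total → factor 735/35 = 21
Step 3: v brought to 300 μL → factor = 300 μL/v
Product of known-step factors = 735
Overall factor = 6.00 mM / (1.22 × 10^3 nM) = 4918
Step-3 factor = 4918 / 735 = 6.6912
v = 300 μL / 6.6912 = 44.8 μL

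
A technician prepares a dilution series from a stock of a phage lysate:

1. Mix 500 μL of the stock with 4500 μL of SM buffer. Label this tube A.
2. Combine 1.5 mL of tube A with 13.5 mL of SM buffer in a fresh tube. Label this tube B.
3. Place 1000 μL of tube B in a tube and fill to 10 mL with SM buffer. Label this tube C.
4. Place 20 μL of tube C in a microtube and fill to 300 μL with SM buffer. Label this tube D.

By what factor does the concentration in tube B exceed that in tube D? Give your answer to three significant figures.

150

Step 1: 500 μL + 4500 μL = 5000 μL total → factor 5000/500 = 10
Step 2: 1.5 mL + 13.5 mL = 15 mL total → factor 15/1.5 = 10
Step 3: 1000 μL brought to 10 mL → factor 10000/1000 = 10
Step 4: 20 μL brought to 300 μL → factor 300/20 = 15
Dilution factor to tube B = 100; to tube D = 15000
[tube B]/[tube D] = (factor to tube D)/(factor to tube B) = 15000/100 = 150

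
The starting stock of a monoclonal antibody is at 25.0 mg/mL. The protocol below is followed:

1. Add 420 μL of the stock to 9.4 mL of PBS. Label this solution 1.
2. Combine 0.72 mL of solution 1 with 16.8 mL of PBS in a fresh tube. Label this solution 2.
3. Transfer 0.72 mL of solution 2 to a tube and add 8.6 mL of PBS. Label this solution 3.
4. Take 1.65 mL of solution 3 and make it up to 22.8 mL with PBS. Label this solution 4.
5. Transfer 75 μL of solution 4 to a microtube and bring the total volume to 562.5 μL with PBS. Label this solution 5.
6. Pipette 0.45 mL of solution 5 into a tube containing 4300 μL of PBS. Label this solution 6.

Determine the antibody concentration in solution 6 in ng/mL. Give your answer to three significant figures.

Step 1: 420 μL + 9.4 mL = 9820 μL total → factor 9820/420 = 23.381
Step 2: 0.72 mL + 16.8 mL = 17.52 mL total → factor 17.52/0.72 = 24.333
Step 3: 0.72 mL + 8.6 mL = 9.32 mL total → factor 9.32/0.72 = 12.944
Step 4: 1.65 mL brought to 22.8 mL → factor 22.8/1.65 = 13.818
Step 5: 75 μL brought to 562.5 μL → factor 562.5/75 = 7.5
Step 6: 0.45 mL + 4300 μL = 4.75 mL total → factor 4.75/0.45 = 10.556
Overall dilution factor = 23.381 × 24.333 × 12.944 × 13.818 × 7.5 × 10.556 = 8.0564 × 10^6
Final = 25.0 mg/mL / 8.0564 × 10^6 = 3.103 × 10^-6 mg/mL = 3.10 ng/mL

3.10 ng/mL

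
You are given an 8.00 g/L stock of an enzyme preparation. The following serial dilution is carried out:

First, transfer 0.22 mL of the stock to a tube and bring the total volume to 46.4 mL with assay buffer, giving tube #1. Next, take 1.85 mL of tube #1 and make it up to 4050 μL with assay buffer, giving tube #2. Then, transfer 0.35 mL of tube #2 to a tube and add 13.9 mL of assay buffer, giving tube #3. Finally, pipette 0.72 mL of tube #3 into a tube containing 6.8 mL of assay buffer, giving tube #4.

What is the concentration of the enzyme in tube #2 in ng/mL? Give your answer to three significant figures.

1.73 × 10^4 ng/mL

Step 1: 0.22 mL brought to 46.4 mL → factor 46.4/0.22 = 210.91
Step 2: 1.85 mL brought to 4050 μL → factor 4.05/1.85 = 2.1892
Dilution factor through tube #2 = 210.91 × 2.1892 = 461.72
[tube #2] = 8.00 g/L / 461.72 = 0.01733 g/L = 1.73 × 10^4 ng/mL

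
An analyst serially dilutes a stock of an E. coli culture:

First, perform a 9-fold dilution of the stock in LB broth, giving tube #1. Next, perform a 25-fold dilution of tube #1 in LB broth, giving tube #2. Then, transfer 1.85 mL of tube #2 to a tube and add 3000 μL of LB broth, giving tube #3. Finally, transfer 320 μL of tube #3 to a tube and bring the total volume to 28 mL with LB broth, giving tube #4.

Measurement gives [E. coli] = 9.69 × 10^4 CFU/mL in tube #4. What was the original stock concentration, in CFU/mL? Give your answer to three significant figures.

Step 1: 9-fold → factor 9
Step 2: 25-fold → factor 25
Step 3: 1.85 mL + 3000 μL = 4.85 mL total → factor 4.85/1.85 = 2.6216
Step 4: 320 μL brought to 28 mL → factor 28000/320 = 87.5
Overall dilution factor = 9 × 25 × 2.6216 × 87.5 = 51613
Stock = 9.69 × 10^4 CFU/mL × 51613 = 5.00 × 10^9 CFU/mL

5.00 × 10^9 CFU/mL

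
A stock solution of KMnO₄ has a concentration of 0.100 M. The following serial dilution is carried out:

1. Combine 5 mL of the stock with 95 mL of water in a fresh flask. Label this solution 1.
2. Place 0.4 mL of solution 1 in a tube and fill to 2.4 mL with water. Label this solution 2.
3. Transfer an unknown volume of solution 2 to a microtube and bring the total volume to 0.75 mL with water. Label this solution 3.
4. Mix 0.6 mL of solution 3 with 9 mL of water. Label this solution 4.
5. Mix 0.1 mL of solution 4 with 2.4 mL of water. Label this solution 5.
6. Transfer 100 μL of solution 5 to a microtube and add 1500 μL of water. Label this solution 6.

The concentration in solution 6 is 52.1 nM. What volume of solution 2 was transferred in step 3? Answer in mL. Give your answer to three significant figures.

Step 1: 5 mL + 95 mL = 100 mL total → factor 100/5 = 20
Step 2: 0.4 mL brought to 2.4 mL → factor 2.4/0.4 = 6
Step 3: v brought to 0.75 mL → factor = 0.75 mL/v
Step 4: 0.6 mL + 9 mL = 9.6 mL total → factor 9.6/0.6 = 16
Step 5: 0.1 mL + 2.4 mL = 2.5 mL total → factor 2.5/0.1 = 25
Step 6: 100 μL + 1500 μL = 1600 μL total → factor 1600/100 = 16
Product of known-step factors = 7.68 × 10^5
Overall factor = 0.100 M / (52.1 nM) = 1.9194 × 10^6
Step-3 factor = 1.9194 × 10^6 / 7.68 × 10^5 = 2.4992
v = 0.75 mL / 2.4992 = 0.300 mL

0.300 mL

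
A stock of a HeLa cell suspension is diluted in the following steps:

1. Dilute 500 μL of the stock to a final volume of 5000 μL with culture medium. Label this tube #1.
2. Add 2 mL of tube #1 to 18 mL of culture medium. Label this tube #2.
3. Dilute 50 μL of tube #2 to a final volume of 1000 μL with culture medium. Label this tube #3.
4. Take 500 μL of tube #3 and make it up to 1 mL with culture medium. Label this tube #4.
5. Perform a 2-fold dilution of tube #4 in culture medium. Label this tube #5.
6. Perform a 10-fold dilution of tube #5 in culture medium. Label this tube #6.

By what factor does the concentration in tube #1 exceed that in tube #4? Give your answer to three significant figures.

Step 1: 500 μL brought to 5000 μL → factor 5000/500 = 10
Step 2: 2 mL + 18 mL = 20 mL total → factor 20/2 = 10
Step 3: 50 μL brought to 1000 μL → factor 1000/50 = 20
Step 4: 500 μL brought to 1 mL → factor 1000/500 = 2
Dilution factor to tube #1 = 10; to tube #4 = 4000
[tube #1]/[tube #4] = (factor to tube #4)/(factor to tube #1) = 4000/10 = 400

400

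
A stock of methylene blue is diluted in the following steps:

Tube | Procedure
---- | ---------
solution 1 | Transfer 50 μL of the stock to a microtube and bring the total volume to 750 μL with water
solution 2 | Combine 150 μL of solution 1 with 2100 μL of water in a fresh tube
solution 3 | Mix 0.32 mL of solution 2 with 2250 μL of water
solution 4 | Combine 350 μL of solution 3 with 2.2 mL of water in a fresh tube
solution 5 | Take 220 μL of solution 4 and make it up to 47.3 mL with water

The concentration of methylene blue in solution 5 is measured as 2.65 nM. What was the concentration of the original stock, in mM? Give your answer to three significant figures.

Step 1: 50 μL brought to 750 μL → factor 750/50 = 15
Step 2: 150 μL + 2100 μL = 2250 μL total → factor 2250/150 = 15
Step 3: 0.32 mL + 2250 μL = 2.57 mL total → factor 2.57/0.32 = 8.0312
Step 4: 350 μL + 2.2 mL = 2550 μL total → factor 2550/350 = 7.2857
Step 5: 220 μL brought to 47.3 mL → factor 47300/220 = 215
Overall dilution factor = 15 × 15 × 8.0312 × 7.2857 × 215 = 2.8306 × 10^6
Stock = 2.65 nM × 2.8306 × 10^6 = 7.501 × 10^6 nM = 7.50 mM

7.50 mM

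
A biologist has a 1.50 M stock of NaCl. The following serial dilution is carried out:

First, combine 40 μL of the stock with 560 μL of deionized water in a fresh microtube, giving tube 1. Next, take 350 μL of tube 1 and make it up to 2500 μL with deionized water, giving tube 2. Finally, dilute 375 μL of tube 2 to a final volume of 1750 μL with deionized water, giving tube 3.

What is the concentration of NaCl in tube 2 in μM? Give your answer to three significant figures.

Step 1: 40 μL + 560 μL = 600 μL total → factor 600/40 = 15
Step 2: 350 μL brought to 2500 μL → factor 2500/350 = 7.1429
Dilution factor through tube 2 = 15 × 7.1429 = 107.14
[tube 2] = 1.50 M / 107.14 = 0.01400 M = 1.40 × 10^4 μM

1.40 × 10^4 μM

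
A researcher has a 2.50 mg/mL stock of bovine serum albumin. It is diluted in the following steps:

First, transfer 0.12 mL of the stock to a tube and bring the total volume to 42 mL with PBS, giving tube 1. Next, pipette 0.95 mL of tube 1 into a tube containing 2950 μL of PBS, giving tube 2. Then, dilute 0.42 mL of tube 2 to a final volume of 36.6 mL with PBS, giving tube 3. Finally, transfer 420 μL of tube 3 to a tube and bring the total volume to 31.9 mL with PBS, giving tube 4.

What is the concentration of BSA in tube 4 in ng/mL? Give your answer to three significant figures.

Step 1: 0.12 mL brought to 42 mL → factor 42/0.12 = 350
Step 2: 0.95 mL + 2950 μL = 3.9 mL total → factor 3.9/0.95 = 4.1053
Step 3: 0.42 mL brought to 36.6 mL → factor 36.6/0.42 = 87.143
Step 4: 420 μL brought to 31.9 mL → factor 31900/420 = 75.952
Overall dilution factor = 350 × 4.1053 × 87.143 × 75.952 = 9.51 × 10^6
Final = 2.50 mg/mL / 9.51 × 10^6 = 2.629 × 10^-7 mg/mL = 0.263 ng/mL

0.263 ng/mL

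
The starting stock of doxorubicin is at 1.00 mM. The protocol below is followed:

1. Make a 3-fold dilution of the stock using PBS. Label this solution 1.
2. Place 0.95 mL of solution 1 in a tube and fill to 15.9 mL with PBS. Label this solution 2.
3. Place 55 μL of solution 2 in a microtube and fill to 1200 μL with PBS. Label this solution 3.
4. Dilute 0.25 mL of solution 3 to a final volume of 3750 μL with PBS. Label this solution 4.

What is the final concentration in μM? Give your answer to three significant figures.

Step 1: 3-fold → factor 3
Step 2: 0.95 mL brought to 15.9 mL → factor 15.9/0.95 = 16.737
Step 3: 55 μL brought to 1200 μL → factor 1200/55 = 21.818
Step 4: 0.25 mL brought to 3750 μL → factor 3.75/0.25 = 15
Overall dilution factor = 3 × 16.737 × 21.818 × 15 = 16433
Final = 1.00 mM / 16433 = 6.085 × 10^-5 mM = 0.0609 μM

0.0609 μM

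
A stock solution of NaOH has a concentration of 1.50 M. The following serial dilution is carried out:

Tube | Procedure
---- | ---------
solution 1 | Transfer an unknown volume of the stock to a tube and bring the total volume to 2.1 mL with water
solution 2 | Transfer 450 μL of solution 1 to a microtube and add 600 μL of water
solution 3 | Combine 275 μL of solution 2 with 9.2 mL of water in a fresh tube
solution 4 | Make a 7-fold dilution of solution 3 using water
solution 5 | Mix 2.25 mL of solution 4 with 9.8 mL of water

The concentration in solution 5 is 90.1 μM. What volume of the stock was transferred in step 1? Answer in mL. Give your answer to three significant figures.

Step 1: v brought to 2.1 mL → factor = 2.1 mL/v
Step 2: 450 μL + 600 μL = 1050 μL total → factor 1050/450 = 2.3333
Step 3: 275 μL + 9.2 mL = 9475 μL total → factor 9475/275 = 34.455
Step 4: 7-fold → factor 7
Step 5: 2.25 mL + 9.8 mL = 12.05 mL total → factor 12.05/2.25 = 5.3556
Product of known-step factors = 3013.9
Overall factor = 1.50 M / (90.1 μM) = 16648
Step-1 factor = 16648 / 3013.9 = 5.5238
v = 2.1 mL / 5.5238 = 0.380 mL

0.380 mL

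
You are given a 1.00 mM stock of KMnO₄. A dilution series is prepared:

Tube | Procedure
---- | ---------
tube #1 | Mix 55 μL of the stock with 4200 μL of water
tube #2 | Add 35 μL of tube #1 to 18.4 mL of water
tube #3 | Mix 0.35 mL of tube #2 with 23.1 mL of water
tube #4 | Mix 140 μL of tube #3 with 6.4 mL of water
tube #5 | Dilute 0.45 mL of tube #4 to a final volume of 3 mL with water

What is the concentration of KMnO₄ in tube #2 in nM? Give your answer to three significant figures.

24.5 nM

Step 1: 55 μL + 4200 μL = 4255 μL total → factor 4255/55 = 77.364
Step 2: 35 μL + 18.4 mL = 18435 μL total → factor 18435/35 = 526.71
Dilution factor through tube #2 = 77.364 × 526.71 = 40749
[tube #2] = 1.00 mM / 40749 = 2.454 × 10^-5 mM = 24.5 nM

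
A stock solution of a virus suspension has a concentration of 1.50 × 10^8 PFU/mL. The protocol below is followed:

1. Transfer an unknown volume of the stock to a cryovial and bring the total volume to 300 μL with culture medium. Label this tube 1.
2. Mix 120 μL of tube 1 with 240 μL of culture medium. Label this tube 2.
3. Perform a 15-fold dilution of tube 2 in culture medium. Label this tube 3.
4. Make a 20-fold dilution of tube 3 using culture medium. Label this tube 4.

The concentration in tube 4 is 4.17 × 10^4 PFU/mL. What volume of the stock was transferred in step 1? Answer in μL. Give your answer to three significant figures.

75.1 μL

Step 1: v brought to 300 μL → factor = 300 μL/v
Step 2: 120 μL + 240 μL = 360 μL total → factor 360/120 = 3
Step 3: 15-fold → factor 15
Step 4: 20-fold → factor 20
Product of known-step factors = 900
Overall factor = 1.50 × 10^8 PFU/mL / (4.17 × 10^4 PFU/mL) = 3597.1
Step-1 factor = 3597.1 / 900 = 3.9968
v = 300 μL / 3.9968 = 75.1 μL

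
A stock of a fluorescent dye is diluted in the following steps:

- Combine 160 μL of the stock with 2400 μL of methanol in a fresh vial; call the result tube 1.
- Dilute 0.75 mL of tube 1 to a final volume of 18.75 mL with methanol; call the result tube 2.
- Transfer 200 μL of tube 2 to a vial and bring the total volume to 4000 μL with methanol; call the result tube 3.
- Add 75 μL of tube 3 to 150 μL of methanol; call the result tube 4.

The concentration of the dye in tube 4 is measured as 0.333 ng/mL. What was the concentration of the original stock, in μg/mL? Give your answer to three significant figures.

Step 1: 160 μL + 2400 μL = 2560 μL total → factor 2560/160 = 16
Step 2: 0.75 mL brought to 18.75 mL → factor 18.75/0.75 = 25
Step 3: 200 μL brought to 4000 μL → factor 4000/200 = 20
Step 4: 75 μL + 150 μL = 225 μL total → factor 225/75 = 3
Overall dilution factor = 16 × 25 × 20 × 3 = 24000
Stock = 0.333 ng/mL × 24000 = 7992 ng/mL = 7.99 μg/mL

7.99 μg/mL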